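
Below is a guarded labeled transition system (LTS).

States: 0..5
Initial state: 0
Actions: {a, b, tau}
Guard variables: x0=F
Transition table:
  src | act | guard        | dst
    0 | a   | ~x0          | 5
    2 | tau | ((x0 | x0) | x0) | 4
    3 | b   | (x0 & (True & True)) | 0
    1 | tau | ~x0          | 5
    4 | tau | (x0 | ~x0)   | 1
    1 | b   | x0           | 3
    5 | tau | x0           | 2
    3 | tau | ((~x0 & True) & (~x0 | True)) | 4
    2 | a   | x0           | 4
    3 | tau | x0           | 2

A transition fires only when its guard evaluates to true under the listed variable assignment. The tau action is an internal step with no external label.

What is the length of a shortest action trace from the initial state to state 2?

Answer: UNREACHABLE

Working:
Layered search for 2:
  Layer 0: {0}
  Layer 1: {5}
2 never appears.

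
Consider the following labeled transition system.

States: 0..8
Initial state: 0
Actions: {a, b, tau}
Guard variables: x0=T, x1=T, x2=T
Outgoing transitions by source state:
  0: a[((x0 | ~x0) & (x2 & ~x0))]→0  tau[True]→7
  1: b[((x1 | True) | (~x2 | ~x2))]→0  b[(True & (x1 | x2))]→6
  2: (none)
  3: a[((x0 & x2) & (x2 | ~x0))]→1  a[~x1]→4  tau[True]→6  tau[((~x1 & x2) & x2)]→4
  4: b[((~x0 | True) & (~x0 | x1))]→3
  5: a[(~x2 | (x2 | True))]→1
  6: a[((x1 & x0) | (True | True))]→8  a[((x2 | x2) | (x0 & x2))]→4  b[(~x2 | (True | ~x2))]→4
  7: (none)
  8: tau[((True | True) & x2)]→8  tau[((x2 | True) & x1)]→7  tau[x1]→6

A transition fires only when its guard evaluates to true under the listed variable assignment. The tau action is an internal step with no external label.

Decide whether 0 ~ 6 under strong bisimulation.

Compute ~ classes (split until stable):
  P[0] = {{0,1,2,3,4,5,6,7,8}}
  P[1] = {{0,8},{1,4},{2,7},{3},{5},{6}}
  P[2] = {{0},{1},{2,7},{3},{4},{5},{6},{8}}
Fixed point at round 3; 8 class(es).
class of 0: {0}; class of 6: {6}

Answer: NOT BISIMILAR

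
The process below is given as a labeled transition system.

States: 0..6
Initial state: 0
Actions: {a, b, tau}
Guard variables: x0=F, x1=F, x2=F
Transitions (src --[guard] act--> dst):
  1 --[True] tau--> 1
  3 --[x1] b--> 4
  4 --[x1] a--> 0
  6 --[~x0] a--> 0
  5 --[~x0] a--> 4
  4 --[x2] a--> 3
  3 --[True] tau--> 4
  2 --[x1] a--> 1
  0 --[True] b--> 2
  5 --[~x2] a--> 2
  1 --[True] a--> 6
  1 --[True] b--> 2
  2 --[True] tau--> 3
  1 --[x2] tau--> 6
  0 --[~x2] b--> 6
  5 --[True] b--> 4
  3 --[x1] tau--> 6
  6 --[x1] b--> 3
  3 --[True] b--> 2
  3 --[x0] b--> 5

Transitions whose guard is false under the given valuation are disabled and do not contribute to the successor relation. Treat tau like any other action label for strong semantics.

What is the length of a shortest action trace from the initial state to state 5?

Layered search for 5:
  Layer 0: {0}
  Layer 1: {2,6}
  Layer 2: {3}
  Layer 3: {4}
5 never appears.

Answer: UNREACHABLE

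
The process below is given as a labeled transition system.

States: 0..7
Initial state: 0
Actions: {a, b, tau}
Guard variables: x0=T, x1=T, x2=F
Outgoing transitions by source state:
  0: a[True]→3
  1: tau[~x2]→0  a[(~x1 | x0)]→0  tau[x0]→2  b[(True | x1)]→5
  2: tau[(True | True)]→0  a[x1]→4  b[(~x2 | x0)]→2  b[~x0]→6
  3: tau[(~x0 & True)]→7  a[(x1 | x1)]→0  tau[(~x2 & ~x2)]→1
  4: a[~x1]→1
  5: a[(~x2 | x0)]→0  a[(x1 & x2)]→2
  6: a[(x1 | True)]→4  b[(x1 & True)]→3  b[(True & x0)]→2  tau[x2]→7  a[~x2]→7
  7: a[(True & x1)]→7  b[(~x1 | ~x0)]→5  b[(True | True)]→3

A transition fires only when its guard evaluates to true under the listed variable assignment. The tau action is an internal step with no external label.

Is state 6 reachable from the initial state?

Answer: UNREACHABLE

Analysis:
Guard filter leaves 17 enabled edge(s).
Layer 0: {0}
Layer 1: {3}  cumulative {0,3}
Layer 2: {1}  cumulative {0,1,3}
Layer 3: {2,5}  cumulative {0,1,2,3,5}
Layer 4: {4}  cumulative {0,1,2,3,4,5}
Reachable = {0,1,2,3,4,5}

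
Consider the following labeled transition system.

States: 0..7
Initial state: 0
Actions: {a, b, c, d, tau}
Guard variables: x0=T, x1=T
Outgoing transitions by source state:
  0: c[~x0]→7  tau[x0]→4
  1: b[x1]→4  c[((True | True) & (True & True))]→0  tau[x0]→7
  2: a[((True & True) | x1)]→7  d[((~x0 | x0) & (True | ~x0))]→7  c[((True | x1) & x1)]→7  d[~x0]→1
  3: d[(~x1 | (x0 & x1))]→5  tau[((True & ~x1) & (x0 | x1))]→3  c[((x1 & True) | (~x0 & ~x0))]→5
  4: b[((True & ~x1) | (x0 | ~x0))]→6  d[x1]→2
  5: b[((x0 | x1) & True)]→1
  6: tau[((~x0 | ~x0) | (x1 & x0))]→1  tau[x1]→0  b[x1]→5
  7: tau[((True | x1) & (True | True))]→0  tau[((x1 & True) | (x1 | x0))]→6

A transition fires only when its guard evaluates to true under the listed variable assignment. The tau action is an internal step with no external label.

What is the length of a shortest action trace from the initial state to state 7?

Answer: 3

Trace:
BFS to 7:
  depth 0: {0}
  depth 1: {4}
  depth 2: {2,6}
  depth 3: {1,5,7}
first hit 7 at d=3 via tau·d·a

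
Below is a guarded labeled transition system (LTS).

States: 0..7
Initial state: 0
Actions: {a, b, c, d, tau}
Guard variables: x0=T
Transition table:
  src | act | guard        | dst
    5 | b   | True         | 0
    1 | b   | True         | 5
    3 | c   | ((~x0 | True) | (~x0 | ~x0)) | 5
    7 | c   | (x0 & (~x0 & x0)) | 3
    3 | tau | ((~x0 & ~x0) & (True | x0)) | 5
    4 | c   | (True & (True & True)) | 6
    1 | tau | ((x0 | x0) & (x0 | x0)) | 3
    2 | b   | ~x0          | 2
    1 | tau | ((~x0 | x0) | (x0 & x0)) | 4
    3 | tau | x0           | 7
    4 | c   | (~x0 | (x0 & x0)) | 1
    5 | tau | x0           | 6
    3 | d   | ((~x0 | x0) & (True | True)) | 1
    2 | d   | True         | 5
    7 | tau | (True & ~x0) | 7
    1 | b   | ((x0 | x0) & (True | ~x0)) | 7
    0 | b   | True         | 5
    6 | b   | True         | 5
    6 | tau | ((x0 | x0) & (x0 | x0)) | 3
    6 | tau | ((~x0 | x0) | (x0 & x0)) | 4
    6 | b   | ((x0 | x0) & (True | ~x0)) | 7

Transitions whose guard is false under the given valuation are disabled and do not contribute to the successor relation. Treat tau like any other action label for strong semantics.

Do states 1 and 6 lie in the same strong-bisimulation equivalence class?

Compute ~ classes (split until stable):
  π0 = {{0,1,2,3,4,5,6,7}}
  π1 = {{0},{1,5,6},{2},{3},{4},{7}}
  π2 = {{0},{1,6},{2},{3},{4},{5},{7}}
7 equivalence class(es) (converged in 3)
1∈{1,6}, 6∈{1,6}

Answer: BISIMILAR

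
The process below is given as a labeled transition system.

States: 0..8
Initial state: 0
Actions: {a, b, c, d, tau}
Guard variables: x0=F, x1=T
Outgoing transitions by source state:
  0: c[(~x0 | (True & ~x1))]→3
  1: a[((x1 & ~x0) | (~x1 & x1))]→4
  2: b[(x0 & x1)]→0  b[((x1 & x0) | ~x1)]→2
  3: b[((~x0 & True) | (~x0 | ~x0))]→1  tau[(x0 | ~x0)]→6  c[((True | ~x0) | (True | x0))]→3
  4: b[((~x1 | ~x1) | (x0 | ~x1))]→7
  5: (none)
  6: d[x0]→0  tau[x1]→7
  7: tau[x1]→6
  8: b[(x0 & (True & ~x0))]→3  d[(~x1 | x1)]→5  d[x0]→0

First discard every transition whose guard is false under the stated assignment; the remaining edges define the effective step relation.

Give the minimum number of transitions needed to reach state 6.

Answer: 2

Trace:
Layered search for 6:
  Layer 0: {0}
  Layer 1: {3}
  Layer 2: {1,6}
6 enters at depth 2; path c·tau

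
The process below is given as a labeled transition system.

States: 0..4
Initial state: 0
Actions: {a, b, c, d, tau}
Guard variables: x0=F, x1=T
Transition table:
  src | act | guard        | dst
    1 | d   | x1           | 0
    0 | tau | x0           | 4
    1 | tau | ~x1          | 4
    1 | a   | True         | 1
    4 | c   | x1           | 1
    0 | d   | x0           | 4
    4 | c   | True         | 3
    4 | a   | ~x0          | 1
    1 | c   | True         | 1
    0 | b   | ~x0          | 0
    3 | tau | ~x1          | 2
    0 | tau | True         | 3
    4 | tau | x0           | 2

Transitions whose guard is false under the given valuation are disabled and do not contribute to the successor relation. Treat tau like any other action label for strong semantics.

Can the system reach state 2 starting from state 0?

Answer: UNREACHABLE

Analysis:
After dropping false guards: 8 live edges.
Layer 0: {0}
Layer 1: {3}  total {0,3}
Reach set: {0,3}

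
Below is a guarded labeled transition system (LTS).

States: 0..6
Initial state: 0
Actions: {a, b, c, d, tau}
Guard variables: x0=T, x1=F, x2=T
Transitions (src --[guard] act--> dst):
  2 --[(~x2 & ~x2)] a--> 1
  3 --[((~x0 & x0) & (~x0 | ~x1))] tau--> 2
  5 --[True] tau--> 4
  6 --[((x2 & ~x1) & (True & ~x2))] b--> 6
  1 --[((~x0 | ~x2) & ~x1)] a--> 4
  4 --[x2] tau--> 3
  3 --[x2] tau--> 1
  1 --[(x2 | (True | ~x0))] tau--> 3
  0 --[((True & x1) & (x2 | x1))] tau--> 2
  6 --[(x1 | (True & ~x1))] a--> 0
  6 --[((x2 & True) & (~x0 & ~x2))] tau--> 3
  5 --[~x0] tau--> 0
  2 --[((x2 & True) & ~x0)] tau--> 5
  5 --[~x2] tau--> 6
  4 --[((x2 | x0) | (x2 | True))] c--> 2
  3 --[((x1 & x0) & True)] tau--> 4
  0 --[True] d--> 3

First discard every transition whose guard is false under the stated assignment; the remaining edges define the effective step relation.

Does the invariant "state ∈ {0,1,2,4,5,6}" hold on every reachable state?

Answer: INVARIANT VIOLATED at state 3

Working:
Allowed set {0,1,2,4,5,6}
R = {0,1,3}
  0: ok
  1: ok
  3: VIOLATES
witness against invariant: d → 3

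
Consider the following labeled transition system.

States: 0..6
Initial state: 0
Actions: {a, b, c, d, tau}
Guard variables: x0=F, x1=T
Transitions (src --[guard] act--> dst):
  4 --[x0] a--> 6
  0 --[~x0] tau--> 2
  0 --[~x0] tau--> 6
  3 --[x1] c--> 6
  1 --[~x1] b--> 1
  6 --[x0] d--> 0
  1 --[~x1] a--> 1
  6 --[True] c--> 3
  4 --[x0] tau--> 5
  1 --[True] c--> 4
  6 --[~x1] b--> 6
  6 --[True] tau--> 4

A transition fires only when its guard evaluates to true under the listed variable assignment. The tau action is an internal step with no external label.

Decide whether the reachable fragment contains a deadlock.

Answer: DEADLOCK at state 2

Analysis:
R = {0,2,3,4,6}
  0: tau→2  tau→6  [2 exit(s)]
  2: ∅  [STUCK]
  3: c→6  [1 exit(s)]
  4: ∅  [STUCK]
  6: c→3  tau→4  [2 exit(s)]
witness 2: tau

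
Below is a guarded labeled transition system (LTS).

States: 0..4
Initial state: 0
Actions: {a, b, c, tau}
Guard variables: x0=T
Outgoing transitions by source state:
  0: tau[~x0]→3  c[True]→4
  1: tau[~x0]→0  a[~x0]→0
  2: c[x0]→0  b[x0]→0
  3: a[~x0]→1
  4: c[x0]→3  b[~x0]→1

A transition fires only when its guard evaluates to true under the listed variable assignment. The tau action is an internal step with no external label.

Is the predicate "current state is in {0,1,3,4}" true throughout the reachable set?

Answer: INVARIANT HOLDS

Analysis:
Inv-set: {0,1,3,4}
Reach set: {0,3,4}
  0: safe
  3: safe
  4: safe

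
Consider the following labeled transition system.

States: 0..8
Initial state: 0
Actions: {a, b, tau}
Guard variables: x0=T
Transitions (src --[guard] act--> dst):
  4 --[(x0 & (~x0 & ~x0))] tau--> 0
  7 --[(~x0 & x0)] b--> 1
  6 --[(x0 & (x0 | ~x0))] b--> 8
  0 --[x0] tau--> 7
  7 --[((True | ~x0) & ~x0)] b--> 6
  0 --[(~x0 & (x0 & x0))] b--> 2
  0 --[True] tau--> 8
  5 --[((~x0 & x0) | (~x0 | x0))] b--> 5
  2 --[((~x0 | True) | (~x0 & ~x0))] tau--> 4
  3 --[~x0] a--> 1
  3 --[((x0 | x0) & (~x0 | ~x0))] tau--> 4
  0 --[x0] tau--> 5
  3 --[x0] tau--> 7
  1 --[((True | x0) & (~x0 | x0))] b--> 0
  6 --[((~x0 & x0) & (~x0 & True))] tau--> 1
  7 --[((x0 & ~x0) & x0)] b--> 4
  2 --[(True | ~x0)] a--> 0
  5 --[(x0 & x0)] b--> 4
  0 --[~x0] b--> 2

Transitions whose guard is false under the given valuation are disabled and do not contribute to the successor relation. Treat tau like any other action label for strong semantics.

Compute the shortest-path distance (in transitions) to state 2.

BFS to 2:
  Layer 0: {0}
  Layer 1: {5,7,8}
  Layer 2: {4}
2 never appears.

Answer: UNREACHABLE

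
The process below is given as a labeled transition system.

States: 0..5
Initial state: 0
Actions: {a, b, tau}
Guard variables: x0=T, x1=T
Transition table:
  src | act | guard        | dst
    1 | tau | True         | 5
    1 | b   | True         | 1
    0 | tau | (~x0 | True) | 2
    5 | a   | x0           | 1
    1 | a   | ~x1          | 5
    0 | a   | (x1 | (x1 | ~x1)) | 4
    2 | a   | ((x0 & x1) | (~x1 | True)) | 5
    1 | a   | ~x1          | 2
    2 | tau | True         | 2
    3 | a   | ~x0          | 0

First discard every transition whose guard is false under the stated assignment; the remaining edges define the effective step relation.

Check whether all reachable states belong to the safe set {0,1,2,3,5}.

Inv-set: {0,1,2,3,5}
R = {0,1,2,4,5}
  0: safe
  1: safe
  2: safe
  4: VIOLATES
  5: safe
reach 4 via a — violates

Answer: INVARIANT VIOLATED at state 4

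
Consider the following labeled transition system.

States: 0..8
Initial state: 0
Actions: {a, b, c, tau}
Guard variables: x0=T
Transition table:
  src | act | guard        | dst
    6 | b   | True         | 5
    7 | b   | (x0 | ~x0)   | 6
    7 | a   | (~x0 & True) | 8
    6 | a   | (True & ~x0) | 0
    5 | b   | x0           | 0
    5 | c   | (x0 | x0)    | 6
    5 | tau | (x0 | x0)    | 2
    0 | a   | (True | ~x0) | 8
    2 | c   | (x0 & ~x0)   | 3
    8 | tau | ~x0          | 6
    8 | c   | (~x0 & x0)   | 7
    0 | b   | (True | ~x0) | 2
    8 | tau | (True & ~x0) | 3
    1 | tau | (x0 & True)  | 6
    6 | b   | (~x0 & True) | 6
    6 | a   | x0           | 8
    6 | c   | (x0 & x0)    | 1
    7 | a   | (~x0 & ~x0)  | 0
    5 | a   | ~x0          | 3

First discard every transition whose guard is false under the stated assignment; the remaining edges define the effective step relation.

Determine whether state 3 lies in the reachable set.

After dropping false guards: 10 live edges.
depth 0: {0}
depth 1: {2,8}  cumulative {0,2,8}
Reachable = {0,2,8}

Answer: UNREACHABLE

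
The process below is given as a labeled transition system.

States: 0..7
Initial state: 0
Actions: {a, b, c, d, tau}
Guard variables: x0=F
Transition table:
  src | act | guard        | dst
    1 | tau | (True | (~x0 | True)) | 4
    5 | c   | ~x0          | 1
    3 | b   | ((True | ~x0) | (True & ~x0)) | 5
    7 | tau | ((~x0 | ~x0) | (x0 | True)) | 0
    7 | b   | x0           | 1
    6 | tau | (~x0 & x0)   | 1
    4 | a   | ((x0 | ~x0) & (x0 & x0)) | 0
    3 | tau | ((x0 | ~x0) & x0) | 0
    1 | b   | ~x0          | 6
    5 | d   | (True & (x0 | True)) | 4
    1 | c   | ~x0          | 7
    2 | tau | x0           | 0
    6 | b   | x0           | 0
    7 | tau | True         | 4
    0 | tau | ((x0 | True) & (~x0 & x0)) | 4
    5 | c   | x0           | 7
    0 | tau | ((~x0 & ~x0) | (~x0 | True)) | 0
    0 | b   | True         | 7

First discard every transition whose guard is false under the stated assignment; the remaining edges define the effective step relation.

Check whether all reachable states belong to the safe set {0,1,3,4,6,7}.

Answer: INVARIANT HOLDS

Analysis:
Allowed set {0,1,3,4,6,7}
R = {0,4,7}
  0: safe
  4: safe
  7: safe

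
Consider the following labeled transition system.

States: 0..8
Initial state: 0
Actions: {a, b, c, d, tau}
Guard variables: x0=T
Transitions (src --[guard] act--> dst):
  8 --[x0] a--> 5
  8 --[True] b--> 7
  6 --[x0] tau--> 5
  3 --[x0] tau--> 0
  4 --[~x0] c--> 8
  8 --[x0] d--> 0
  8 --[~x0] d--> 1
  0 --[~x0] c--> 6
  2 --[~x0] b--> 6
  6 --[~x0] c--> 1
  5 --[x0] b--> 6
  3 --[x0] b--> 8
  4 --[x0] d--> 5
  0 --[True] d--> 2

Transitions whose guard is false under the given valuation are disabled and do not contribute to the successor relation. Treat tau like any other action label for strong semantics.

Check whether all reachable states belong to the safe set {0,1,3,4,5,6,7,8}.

Inv-set: {0,1,3,4,5,6,7,8}
Reachable = {0,2}
  0: ok
  2: outside
witness against invariant: d → 2

Answer: INVARIANT VIOLATED at state 2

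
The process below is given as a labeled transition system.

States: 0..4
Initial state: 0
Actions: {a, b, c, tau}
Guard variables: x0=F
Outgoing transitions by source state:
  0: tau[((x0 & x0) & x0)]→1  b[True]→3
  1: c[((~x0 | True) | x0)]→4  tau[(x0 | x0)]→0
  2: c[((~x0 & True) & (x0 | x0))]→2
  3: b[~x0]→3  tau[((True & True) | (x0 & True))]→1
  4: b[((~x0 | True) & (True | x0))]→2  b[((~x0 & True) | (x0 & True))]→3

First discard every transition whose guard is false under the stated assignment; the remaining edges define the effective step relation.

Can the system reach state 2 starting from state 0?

Guard filter leaves 6 enabled edge(s).
L0 = {0}
L1 = {3}  cumulative {0,3}
L2 = {1}  cumulative {0,1,3}
L3 = {4}  cumulative {0,1,3,4}
L4 = {2}  cumulative {0,1,2,3,4}
R = {0,1,2,3,4}
trace reaching 2: b·tau·c·b

Answer: REACHABLE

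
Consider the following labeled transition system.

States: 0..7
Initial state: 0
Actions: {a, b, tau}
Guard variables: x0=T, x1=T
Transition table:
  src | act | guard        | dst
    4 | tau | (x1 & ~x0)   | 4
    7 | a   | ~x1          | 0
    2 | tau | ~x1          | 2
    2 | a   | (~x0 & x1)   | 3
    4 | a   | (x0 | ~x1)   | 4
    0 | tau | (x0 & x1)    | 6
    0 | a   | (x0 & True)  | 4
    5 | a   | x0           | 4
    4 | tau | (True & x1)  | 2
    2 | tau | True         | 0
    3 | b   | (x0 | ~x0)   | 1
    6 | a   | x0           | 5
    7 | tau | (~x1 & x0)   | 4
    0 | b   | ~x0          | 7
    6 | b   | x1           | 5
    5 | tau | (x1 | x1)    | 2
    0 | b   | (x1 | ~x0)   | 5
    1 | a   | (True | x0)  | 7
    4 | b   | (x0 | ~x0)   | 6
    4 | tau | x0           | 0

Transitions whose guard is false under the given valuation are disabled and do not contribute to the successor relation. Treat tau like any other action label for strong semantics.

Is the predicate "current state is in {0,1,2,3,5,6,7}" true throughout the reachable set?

Allowed set {0,1,2,3,5,6,7}
R = {0,2,4,5,6}
  0: safe
  2: safe
  4: ✗ unsafe
  5: safe
  6: safe
counterexample path to 4: a

Answer: INVARIANT VIOLATED at state 4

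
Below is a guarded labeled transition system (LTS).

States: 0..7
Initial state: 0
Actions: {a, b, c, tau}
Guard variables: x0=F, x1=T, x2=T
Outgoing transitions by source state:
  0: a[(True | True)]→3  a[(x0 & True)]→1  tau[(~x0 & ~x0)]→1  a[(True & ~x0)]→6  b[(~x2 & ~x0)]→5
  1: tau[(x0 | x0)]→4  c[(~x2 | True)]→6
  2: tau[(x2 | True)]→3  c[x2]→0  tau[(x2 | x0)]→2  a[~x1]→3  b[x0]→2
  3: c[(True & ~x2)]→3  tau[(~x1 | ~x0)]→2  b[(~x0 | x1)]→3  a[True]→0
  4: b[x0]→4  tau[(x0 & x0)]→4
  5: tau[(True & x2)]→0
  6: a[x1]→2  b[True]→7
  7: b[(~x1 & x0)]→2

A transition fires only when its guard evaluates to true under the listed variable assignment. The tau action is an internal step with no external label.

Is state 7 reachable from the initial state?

After dropping false guards: 13 live edges.
Layer 0: {0}
Layer 1: {1,3,6}  now seen {0,1,3,6}
Layer 2: {2,7}  now seen {0,1,2,3,6,7}
Reach set: {0,1,2,3,6,7}
Path to 7: a·b

Answer: REACHABLE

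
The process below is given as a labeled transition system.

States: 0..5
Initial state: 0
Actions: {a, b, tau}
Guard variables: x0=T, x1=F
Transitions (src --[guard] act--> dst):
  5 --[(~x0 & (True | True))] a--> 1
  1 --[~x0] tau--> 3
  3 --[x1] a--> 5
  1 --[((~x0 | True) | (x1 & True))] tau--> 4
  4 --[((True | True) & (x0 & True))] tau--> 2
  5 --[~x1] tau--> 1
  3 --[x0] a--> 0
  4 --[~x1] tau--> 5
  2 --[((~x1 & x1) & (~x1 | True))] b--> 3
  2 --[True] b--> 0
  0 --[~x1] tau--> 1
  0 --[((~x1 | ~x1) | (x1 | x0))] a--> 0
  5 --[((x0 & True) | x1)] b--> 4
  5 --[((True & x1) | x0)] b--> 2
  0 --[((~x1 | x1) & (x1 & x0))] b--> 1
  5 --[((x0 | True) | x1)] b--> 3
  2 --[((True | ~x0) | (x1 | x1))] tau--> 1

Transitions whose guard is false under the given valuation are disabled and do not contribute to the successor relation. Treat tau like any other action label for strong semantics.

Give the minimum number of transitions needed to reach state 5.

BFS to 5:
  L0 = {0}
  L1 = {1}
  L2 = {4}
  L3 = {2,5}
5 enters at depth 3; path tau·tau·tau

Answer: 3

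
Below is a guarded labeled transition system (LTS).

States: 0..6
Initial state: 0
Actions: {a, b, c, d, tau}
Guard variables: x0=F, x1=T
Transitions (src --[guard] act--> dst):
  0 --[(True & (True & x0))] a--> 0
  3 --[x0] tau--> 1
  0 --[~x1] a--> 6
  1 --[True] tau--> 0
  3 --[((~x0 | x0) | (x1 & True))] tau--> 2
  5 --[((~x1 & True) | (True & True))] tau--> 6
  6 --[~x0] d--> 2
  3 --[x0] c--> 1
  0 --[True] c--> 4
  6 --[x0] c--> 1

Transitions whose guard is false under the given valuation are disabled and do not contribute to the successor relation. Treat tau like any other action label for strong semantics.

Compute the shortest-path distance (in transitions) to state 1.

Answer: UNREACHABLE

Analysis:
Layered search for 1:
  Layer 0: {0}
  Layer 1: {4}
1 never appears.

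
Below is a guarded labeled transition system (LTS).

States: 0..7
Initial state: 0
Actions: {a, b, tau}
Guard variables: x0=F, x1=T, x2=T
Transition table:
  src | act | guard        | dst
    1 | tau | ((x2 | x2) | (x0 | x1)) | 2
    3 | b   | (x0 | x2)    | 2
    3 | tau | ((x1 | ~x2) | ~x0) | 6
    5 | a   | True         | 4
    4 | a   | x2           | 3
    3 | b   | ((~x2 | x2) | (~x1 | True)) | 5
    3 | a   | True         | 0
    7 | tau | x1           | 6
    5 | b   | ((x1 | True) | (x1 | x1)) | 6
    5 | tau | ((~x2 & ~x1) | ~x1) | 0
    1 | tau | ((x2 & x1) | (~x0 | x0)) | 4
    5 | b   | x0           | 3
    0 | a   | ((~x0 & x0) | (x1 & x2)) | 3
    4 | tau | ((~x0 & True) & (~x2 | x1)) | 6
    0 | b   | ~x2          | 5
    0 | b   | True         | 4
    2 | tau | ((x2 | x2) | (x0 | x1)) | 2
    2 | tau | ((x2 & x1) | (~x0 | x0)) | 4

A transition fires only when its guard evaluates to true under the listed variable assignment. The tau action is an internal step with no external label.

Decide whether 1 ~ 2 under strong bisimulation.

Refine partition for ~:
  P[0] = {{0,1,2,3,4,5,6,7}}
  P[1] = {{0,5},{1,2,7},{3},{4},{6}}
  P[2] = {{0},{1,2},{3},{4},{5},{6},{7}}
stable after 3 split(s): 7 block(s)
1∈{1,2}, 2∈{1,2}

Answer: BISIMILAR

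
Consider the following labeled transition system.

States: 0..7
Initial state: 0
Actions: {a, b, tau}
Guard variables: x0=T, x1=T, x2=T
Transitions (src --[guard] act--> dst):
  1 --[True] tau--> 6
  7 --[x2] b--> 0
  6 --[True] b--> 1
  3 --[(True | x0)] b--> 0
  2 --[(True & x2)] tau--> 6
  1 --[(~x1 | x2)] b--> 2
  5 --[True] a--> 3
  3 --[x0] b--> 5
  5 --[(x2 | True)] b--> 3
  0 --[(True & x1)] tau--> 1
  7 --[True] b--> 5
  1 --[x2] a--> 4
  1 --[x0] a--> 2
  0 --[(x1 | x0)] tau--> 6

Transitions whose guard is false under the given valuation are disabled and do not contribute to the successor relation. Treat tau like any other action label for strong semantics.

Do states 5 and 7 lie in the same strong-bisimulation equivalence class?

Answer: NOT BISIMILAR

Working:
Bisimulation quotient by refinement:
  π0 = {{0,1,2,3,4,5,6,7}}
  π1 = {{0,2},{1},{3,6,7},{4},{5}}
  π2 = {{0},{1},{2},{3,7},{4},{5},{6}}
Fixed point at round 3; 7 class(es).
[5]={5}  [7]={3,7}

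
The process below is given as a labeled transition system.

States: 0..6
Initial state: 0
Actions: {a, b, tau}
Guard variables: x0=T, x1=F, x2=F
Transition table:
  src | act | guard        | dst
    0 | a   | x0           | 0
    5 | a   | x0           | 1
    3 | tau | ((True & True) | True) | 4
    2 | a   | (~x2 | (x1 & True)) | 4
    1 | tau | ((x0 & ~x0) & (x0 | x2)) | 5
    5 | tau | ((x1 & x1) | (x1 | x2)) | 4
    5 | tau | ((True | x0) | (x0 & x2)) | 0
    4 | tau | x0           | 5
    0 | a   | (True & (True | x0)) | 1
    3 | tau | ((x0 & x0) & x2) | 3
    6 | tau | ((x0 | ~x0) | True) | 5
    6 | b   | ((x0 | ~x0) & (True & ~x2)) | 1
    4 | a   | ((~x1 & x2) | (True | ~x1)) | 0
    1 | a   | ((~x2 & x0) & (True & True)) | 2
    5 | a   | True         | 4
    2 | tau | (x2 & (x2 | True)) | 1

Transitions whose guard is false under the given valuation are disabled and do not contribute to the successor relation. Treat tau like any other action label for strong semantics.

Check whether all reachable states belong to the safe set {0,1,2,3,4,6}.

Allowed set {0,1,2,3,4,6}
R = {0,1,2,4,5}
  0: safe
  1: safe
  2: safe
  4: safe
  5: VIOLATES
counterexample path to 5: a·a·a·tau

Answer: INVARIANT VIOLATED at state 5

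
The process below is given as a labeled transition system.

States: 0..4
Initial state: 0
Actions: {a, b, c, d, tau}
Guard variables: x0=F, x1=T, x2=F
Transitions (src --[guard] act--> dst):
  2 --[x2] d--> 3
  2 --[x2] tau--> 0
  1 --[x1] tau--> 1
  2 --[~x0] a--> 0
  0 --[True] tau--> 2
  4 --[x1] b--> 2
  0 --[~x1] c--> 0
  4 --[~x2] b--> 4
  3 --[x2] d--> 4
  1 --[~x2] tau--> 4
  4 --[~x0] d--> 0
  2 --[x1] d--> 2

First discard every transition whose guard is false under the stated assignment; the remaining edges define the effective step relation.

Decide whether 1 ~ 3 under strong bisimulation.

Refine partition for ~:
  round 0: {{0,1,2,3,4}}
  round 1: {{0,1},{2},{3},{4}}
  round 2: {{0},{1},{2},{3},{4}}
5 equivalence class(es) (converged in 3)
1∈{1}, 3∈{3}

Answer: NOT BISIMILAR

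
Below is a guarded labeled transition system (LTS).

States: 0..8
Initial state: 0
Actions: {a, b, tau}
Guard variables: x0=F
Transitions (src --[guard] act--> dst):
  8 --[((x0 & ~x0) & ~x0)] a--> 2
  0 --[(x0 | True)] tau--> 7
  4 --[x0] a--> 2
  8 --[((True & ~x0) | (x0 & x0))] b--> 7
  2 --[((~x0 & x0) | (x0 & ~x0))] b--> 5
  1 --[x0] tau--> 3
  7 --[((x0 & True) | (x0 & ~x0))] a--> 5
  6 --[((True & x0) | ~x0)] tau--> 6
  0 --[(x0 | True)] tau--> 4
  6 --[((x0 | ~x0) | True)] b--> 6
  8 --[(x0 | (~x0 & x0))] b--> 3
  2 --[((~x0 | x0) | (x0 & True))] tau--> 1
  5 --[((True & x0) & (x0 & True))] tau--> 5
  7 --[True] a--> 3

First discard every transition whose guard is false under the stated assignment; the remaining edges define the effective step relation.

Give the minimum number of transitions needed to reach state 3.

BFS to 3:
  L0 = {0}
  L1 = {4,7}
  L2 = {3}
depth(3)=2, e.g. tau·a

Answer: 2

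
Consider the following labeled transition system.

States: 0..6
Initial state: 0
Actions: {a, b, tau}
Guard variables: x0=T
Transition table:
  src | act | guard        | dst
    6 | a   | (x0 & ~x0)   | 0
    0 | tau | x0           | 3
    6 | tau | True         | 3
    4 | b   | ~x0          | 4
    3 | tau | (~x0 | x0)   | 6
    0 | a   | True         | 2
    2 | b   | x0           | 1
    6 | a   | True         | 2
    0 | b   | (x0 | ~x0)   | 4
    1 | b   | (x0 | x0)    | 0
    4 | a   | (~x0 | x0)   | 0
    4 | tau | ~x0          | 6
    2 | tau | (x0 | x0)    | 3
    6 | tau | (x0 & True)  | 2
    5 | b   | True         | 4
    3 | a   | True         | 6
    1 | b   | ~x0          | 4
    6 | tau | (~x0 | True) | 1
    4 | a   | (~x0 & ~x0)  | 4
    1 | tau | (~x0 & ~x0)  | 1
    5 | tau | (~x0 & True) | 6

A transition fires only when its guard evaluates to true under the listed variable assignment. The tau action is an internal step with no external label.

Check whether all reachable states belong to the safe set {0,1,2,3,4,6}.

Answer: INVARIANT HOLDS

Analysis:
Safe = {0,1,2,3,4,6}
Reach set: {0,1,2,3,4,6}
  0: ok
  1: ok
  2: ok
  3: ok
  4: ok
  6: ok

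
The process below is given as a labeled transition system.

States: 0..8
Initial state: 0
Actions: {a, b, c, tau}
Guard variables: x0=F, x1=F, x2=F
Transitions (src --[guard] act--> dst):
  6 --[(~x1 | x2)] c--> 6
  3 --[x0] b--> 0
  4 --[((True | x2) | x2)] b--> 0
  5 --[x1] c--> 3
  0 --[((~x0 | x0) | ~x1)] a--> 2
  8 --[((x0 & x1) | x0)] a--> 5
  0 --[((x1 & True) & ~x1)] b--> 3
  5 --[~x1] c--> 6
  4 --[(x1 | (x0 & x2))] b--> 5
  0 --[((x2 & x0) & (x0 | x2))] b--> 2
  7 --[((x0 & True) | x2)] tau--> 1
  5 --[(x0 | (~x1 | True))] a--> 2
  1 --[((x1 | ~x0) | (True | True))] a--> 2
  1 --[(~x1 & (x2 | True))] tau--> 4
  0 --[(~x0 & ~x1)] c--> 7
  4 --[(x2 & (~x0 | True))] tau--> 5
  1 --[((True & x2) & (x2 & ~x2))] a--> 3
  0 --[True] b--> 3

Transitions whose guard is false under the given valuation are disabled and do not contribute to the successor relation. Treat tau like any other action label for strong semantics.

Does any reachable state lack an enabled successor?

Reach set: {0,2,3,7}
  0: a→2  b→3  c→7  [3 out]
  2: ∅  [no exit]
  3: ∅  [no exit]
  7: ∅  [no exit]
Path to 2: a

Answer: DEADLOCK at state 2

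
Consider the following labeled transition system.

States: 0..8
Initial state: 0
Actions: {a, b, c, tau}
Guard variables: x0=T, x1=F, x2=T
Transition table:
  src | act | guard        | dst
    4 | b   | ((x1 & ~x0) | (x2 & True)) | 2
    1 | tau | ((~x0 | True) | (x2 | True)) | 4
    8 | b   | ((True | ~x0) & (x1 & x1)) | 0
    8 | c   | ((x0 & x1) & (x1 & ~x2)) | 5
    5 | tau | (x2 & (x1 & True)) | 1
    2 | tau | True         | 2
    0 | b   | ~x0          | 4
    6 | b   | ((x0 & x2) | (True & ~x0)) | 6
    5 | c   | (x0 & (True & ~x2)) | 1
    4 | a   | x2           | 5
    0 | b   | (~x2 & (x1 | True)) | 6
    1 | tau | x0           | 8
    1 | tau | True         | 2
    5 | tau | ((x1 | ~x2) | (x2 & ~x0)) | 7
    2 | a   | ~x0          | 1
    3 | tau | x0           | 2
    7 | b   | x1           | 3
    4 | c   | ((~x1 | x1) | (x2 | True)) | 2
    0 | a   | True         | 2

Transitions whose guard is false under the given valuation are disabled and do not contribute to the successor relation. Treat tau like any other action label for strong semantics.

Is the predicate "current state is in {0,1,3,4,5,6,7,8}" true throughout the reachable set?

Inv-set: {0,1,3,4,5,6,7,8}
Reach set: {0,2}
  0: ok
  2: VIOLATES
witness against invariant: a → 2

Answer: INVARIANT VIOLATED at state 2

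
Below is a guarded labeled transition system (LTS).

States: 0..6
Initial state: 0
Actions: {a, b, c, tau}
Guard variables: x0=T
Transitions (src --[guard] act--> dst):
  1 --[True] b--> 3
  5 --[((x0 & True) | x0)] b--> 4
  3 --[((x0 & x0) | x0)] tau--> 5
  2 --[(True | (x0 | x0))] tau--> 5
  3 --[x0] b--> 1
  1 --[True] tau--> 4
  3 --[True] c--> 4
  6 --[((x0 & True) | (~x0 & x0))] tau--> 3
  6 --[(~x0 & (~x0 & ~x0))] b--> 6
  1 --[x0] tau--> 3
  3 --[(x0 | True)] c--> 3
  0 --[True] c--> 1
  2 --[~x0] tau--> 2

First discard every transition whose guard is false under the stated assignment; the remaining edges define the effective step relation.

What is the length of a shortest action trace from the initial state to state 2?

Answer: UNREACHABLE

Analysis:
Breadth-first toward 2:
  depth 0: {0}
  depth 1: {1}
  depth 2: {3,4}
  depth 3: {5}
2 never appears.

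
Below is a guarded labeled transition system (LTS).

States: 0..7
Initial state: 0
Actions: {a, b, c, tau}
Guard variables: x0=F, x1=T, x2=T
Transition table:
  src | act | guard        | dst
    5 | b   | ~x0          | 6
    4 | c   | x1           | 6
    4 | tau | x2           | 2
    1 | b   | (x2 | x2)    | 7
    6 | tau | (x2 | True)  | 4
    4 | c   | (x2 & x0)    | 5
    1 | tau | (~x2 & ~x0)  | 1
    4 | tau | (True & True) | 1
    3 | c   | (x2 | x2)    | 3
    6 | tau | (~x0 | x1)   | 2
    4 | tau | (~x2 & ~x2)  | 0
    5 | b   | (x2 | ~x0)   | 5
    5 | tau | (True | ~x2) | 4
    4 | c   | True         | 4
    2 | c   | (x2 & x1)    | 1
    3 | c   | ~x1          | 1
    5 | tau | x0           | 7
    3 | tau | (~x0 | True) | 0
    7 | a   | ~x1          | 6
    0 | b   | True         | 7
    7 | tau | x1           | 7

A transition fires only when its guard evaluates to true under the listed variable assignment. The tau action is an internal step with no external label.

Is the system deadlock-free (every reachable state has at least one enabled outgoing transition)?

Answer: DEADLOCK-FREE

Trace:
Reach set: {0,7}
  0: b→7  [1 out]
  7: tau→7  [1 out]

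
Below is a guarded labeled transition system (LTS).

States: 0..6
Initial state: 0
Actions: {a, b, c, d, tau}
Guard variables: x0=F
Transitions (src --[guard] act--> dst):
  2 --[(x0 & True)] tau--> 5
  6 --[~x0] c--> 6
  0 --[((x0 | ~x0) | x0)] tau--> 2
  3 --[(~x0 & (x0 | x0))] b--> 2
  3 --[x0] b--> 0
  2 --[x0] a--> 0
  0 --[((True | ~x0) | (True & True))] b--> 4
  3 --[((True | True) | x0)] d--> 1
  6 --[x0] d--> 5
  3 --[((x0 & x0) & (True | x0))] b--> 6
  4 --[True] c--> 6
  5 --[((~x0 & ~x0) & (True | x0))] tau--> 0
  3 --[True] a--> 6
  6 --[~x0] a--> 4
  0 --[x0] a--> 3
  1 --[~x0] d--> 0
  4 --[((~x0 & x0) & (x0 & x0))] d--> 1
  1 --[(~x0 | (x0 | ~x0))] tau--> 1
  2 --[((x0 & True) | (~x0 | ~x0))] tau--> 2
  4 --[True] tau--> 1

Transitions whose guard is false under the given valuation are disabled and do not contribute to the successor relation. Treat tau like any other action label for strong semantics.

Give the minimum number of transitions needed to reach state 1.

Breadth-first toward 1:
  L0 = {0}
  L1 = {2,4}
  L2 = {1,6}
1 enters at depth 2; path b·tau

Answer: 2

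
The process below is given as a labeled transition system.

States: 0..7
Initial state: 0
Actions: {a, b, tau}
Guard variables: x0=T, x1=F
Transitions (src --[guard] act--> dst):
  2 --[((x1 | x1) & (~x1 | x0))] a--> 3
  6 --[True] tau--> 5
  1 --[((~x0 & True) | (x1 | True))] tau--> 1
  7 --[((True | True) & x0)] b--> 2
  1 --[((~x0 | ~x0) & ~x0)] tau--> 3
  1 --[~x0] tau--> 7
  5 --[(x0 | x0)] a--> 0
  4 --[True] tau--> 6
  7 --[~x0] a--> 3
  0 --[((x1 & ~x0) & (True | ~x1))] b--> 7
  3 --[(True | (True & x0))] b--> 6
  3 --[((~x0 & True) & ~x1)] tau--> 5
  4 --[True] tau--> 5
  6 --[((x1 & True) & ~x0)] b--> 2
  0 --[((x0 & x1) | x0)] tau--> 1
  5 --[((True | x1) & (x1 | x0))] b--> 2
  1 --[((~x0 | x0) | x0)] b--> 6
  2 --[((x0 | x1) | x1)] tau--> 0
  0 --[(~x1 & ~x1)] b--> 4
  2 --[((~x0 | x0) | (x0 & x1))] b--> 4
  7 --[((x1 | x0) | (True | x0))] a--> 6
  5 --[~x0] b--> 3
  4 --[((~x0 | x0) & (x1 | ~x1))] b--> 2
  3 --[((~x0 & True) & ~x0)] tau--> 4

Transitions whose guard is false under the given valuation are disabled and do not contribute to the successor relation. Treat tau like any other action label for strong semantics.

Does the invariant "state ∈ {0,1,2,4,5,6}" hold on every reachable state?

Answer: INVARIANT HOLDS

Analysis:
Safe = {0,1,2,4,5,6}
Reach set: {0,1,2,4,5,6}
  0: ok
  1: ok
  2: ok
  4: ok
  5: ok
  6: ok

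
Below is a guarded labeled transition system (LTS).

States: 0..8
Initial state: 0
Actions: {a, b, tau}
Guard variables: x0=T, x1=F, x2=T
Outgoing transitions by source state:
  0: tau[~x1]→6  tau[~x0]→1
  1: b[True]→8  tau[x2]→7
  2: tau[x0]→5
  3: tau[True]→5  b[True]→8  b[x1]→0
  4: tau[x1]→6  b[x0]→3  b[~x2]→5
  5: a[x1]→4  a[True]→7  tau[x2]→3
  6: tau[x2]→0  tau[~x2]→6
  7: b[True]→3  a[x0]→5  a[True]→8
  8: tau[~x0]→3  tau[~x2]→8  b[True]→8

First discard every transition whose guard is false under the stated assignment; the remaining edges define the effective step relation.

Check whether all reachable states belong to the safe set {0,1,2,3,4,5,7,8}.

Answer: INVARIANT VIOLATED at state 6

Analysis:
Safe = {0,1,2,3,4,5,7,8}
Reach set: {0,6}
  0: ok
  6: VIOLATES
counterexample path to 6: tau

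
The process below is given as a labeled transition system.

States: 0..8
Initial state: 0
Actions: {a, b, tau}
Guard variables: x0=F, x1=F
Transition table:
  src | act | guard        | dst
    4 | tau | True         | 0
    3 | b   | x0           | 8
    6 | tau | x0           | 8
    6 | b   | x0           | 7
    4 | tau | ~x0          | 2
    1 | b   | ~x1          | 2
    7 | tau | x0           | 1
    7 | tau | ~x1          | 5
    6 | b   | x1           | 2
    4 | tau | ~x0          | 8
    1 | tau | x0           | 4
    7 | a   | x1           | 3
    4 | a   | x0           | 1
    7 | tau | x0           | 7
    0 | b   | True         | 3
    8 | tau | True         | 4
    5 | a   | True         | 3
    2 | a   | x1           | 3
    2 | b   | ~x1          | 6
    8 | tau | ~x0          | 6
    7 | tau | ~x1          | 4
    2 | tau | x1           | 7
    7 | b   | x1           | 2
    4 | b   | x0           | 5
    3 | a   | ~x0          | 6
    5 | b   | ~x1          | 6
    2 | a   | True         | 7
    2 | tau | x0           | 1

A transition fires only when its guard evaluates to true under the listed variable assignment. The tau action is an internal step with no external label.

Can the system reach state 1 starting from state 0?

Answer: UNREACHABLE

Trace:
14 transition(s) survive guard evaluation.
Layer 0: {0}
Layer 1: {3}  now seen {0,3}
Layer 2: {6}  now seen {0,3,6}
R = {0,3,6}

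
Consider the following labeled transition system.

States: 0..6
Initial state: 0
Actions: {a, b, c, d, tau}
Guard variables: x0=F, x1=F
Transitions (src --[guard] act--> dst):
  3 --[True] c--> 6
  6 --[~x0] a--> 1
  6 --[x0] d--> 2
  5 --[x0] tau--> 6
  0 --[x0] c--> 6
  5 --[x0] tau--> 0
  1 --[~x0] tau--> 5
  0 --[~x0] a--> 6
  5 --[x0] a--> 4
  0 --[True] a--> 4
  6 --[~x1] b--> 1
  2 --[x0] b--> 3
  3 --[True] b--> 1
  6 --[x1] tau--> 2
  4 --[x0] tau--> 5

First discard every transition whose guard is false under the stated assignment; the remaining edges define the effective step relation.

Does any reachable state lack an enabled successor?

Answer: DEADLOCK at state 4

Working:
Reachable = {0,1,4,5,6}
  0: a→4  a→6  [2 exit(s)]
  1: tau→5  [1 exit(s)]
  4: ∅  [deadlock]
  5: ∅  [deadlock]
  6: a→1  b→1  [2 exit(s)]
witness 4: a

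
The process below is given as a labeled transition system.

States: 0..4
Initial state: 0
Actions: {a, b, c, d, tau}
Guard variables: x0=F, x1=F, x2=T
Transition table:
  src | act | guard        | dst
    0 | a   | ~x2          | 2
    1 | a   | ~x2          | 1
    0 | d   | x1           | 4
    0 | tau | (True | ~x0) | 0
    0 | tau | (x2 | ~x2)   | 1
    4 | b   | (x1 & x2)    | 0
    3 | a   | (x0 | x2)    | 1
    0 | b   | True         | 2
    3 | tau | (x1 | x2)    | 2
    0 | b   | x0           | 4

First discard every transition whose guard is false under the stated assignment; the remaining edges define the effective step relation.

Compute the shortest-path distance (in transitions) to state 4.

BFS to 4:
  Layer 0: {0}
  Layer 1: {1,2}
4 never appears.

Answer: UNREACHABLE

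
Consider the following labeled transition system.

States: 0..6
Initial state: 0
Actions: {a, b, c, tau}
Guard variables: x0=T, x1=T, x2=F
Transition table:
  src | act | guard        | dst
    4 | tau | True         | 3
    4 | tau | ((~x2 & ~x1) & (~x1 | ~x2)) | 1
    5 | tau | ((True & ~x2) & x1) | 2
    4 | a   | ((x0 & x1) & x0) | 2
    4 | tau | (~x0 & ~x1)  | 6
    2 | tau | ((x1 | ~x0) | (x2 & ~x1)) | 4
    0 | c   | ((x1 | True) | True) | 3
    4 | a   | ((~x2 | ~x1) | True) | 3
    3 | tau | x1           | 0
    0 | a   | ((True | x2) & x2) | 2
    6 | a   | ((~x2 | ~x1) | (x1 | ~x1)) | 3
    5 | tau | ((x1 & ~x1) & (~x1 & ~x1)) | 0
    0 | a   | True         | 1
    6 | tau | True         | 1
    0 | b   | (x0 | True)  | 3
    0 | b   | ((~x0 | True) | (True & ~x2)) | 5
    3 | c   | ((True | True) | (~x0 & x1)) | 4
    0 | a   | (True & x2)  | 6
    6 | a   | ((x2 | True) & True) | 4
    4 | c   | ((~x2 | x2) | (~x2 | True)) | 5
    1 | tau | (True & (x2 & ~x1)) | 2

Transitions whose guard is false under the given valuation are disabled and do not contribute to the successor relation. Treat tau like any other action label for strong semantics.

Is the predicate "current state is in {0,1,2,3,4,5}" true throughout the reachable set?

Inv-set: {0,1,2,3,4,5}
Reachable = {0,1,2,3,4,5}
  0: safe
  1: safe
  2: safe
  3: safe
  4: safe
  5: safe

Answer: INVARIANT HOLDS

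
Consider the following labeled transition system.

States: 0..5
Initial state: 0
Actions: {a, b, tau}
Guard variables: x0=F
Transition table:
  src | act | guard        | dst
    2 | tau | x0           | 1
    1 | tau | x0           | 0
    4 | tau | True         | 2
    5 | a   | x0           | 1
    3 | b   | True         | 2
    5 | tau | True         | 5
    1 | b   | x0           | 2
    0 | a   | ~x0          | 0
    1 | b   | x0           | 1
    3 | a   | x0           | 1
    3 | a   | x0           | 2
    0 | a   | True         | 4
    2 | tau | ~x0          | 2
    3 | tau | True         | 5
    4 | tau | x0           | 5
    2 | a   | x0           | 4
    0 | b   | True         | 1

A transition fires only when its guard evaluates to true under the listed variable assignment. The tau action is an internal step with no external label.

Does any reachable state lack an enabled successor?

Reach set: {0,1,2,4}
  0: a→0  a→4  b→1  [3 exit(s)]
  1: ∅  [deadlock]
  2: tau→2  [1 exit(s)]
  4: tau→2  [1 exit(s)]
Path to 1: b

Answer: DEADLOCK at state 1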